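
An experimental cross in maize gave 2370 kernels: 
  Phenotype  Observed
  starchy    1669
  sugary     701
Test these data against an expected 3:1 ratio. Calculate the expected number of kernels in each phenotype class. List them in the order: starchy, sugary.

1777.5, 592.5

Expected counts for N = 2370 under a 3:1 ratio (total parts = 4):
  starchy: 2370 × 3/4 = 1777.5
  sugary: 2370 × 1/4 = 592.5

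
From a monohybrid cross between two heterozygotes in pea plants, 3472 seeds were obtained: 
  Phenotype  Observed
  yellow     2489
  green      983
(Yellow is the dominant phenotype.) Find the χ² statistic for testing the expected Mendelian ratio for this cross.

For a monohybrid cross between heterozygotes with complete dominance, the expected phenotypic ratio is 3:1.
The 3:1 ratio has 4 parts, so with N = 3472 the expected counts are:
  yellow: 3472 × 3/4 = 2604
  green: 3472 × 1/4 = 868
χ² = Σ (O − E)² / E
  yellow: (2489 − 2604)² / 2604 = 5.0787
  green: (983 − 868)² / 868 = 15.2362
χ² = 5.0787 + 15.2362 = 20.3149 ≈ 20.315

20.315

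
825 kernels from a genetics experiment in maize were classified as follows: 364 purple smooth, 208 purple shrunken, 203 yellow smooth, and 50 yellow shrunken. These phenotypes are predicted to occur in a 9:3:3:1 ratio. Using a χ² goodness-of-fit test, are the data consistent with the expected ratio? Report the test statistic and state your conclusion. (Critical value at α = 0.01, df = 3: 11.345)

55.086; not consistent

The 9:3:3:1 ratio has 16 parts, so with N = 825 the expected counts are:
  purple smooth: 825 × 9/16 = 464.0625
  purple shrunken: 825 × 3/16 = 154.6875
  yellow smooth: 825 × 3/16 = 154.6875
  yellow shrunken: 825 × 1/16 = 51.5625
χ² = Σ (O − E)² / E
  purple smooth: (364 − 464.0625)² / 464.0625 = 21.5758
  purple shrunken: (208 − 154.6875)² / 154.6875 = 18.3740
  yellow smooth: (203 − 154.6875)² / 154.6875 = 15.0891
  yellow shrunken: (50 − 51.5625)² / 51.5625 = 0.0473
χ² = 21.5758 + 18.3740 + 15.0891 + 0.0473 = 55.0862 ≈ 55.086
Degrees of freedom = 4 − 1 = 3; critical value at α = 0.01 is 11.345.
Since 55.086 > 11.345, we reject the null hypothesis — the data do not fit the 9:3:3:1 ratio.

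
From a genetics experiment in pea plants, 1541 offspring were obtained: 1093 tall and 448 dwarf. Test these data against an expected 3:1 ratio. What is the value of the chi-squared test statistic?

Total ratio parts = 4. Expected numbers out of 1541:
  tall: 1541 × 3/4 = 1155.75
  dwarf: 1541 × 1/4 = 385.25
χ² = Σ (O − E)² / E
  tall: (1093 − 1155.75)² / 1155.75 = 3.4069
  dwarf: (448 − 385.25)² / 385.25 = 10.2208
χ² = 3.4069 + 10.2208 = 13.6277 ≈ 13.628

13.628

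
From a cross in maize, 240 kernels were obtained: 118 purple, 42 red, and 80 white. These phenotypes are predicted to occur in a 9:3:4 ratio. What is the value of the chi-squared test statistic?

Under the 9:3:4 hypothesis (Σ ratio = 16, N = 240):
  purple: 240 × 9/16 = 135
  red: 240 × 3/16 = 45
  white: 240 × 4/16 = 60
χ² = Σ (O − E)² / E
  purple: (118 − 135)² / 135 = 2.1407
  red: (42 − 45)² / 45 = 0.2000
  white: (80 − 60)² / 60 = 6.6667
χ² = 2.1407 + 0.2000 + 6.6667 = 9.0074 ≈ 9.007

9.007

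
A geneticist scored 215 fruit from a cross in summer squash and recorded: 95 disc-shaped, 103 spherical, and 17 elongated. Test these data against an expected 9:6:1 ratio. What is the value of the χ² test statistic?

12.717

The 9:6:1 ratio has 16 parts, so with N = 215 the expected counts are:
  disc-shaped: 215 × 9/16 = 120.9375
  spherical: 215 × 6/16 = 80.625
  elongated: 215 × 1/16 = 13.4375
χ² = Σ (O − E)² / E
  disc-shaped: (95 − 120.9375)² / 120.9375 = 5.5628
  spherical: (103 − 80.625)² / 80.625 = 6.2095
  elongated: (17 − 13.4375)² / 13.4375 = 0.9445
χ² = 5.5628 + 6.2095 + 0.9445 = 12.7168 ≈ 12.717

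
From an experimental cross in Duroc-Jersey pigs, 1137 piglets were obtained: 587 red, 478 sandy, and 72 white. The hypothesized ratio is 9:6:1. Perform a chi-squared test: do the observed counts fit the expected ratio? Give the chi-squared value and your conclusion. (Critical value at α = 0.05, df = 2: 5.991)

The 9:6:1 ratio has 16 parts, so with N = 1137 the expected counts are:
  red: 1137 × 9/16 = 639.5625
  sandy: 1137 × 6/16 = 426.375
  white: 1137 × 1/16 = 71.0625
χ² = Σ (O − E)² / E
  red: (587 − 639.5625)² / 639.5625 = 4.3199
  sandy: (478 − 426.375)² / 426.375 = 6.2507
  white: (72 − 71.0625)² / 71.0625 = 0.0124
χ² = 4.3199 + 6.2507 + 0.0124 = 10.583
Degrees of freedom = 3 − 1 = 2; critical value at α = 0.05 is 5.991.
Since 10.583 > 5.991, we reject the null hypothesis — the data do not fit the 9:6:1 ratio.

10.583; not consistent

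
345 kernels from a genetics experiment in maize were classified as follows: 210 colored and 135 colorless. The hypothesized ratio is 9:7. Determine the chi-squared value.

2.992

The 9:7 ratio has 16 parts, so with N = 345 the expected counts are:
  colored: 345 × 9/16 = 194.0625
  colorless: 345 × 7/16 = 150.9375
χ² = Σ (O − E)² / E
  colored: (210 − 194.0625)² / 194.0625 = 1.3089
  colorless: (135 − 150.9375)² / 150.9375 = 1.6828
χ² = 1.3089 + 1.6828 = 2.9917 ≈ 2.992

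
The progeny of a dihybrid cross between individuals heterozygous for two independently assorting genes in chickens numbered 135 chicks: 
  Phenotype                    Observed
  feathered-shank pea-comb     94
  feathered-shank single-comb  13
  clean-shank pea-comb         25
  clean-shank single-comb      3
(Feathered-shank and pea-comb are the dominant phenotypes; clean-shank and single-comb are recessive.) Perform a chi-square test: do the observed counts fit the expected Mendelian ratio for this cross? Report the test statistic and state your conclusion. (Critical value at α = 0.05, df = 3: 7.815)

A dihybrid F₂ with independent assortment and complete dominance at both loci gives a 9:3:3:1 phenotypic ratio.
The 9:3:3:1 ratio has 16 parts, so with N = 135 the expected counts are:
  feathered-shank pea-comb: 135 × 9/16 = 75.9375
  feathered-shank single-comb: 135 × 3/16 = 25.3125
  clean-shank pea-comb: 135 × 3/16 = 25.3125
  clean-shank single-comb: 135 × 1/16 = 8.4375
χ² = Σ (O − E)² / E
  feathered-shank pea-comb: (94 − 75.9375)² / 75.9375 = 4.2963
  feathered-shank single-comb: (13 − 25.3125)² / 25.3125 = 5.9890
  clean-shank pea-comb: (25 − 25.3125)² / 25.3125 = 0.0039
  clean-shank single-comb: (3 − 8.4375)² / 8.4375 = 3.5042
χ² = 4.2963 + 5.9890 + 0.0039 + 3.5042 = 13.7934 ≈ 13.793
Degrees of freedom = 4 − 1 = 3; critical value at α = 0.05 is 7.815.
Since 13.793 > 7.815, we reject the null hypothesis — the data do not fit the 9:3:3:1 ratio.

13.793; not consistent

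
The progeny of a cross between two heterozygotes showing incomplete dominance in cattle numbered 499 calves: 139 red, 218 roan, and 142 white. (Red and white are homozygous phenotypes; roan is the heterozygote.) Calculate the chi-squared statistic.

With incomplete dominance, a heterozygote × heterozygote cross gives a 1:2:1 phenotypic ratio.
Expected counts for N = 499 under a 1:2:1 ratio (total parts = 4):
  red: 499 × 1/4 = 124.75
  roan: 499 × 2/4 = 249.5
  white: 499 × 1/4 = 124.75
χ² = Σ (O − E)² / E
  red: (139 − 124.75)² / 124.75 = 1.6278
  roan: (218 − 249.5)² / 249.5 = 3.9770
  white: (142 − 124.75)² / 124.75 = 2.3853
χ² = 1.6278 + 3.9770 + 2.3853 = 7.9901 ≈ 7.990

7.990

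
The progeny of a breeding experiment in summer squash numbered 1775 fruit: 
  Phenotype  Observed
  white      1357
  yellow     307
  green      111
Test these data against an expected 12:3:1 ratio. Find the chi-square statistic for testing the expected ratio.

2.500

Expected counts for N = 1775 under a 12:3:1 ratio (total parts = 16):
  white: 1775 × 12/16 = 1331.25
  yellow: 1775 × 3/16 = 332.8125
  green: 1775 × 1/16 = 110.9375
χ² = Σ (O − E)² / E
  white: (1357 − 1331.25)² / 1331.25 = 0.4981
  yellow: (307 − 332.8125)² / 332.8125 = 2.0020
  green: (111 − 110.9375)² / 110.9375 = 0.0000
χ² = 0.4981 + 2.0020 + 0.0000 = 2.5001 ≈ 2.500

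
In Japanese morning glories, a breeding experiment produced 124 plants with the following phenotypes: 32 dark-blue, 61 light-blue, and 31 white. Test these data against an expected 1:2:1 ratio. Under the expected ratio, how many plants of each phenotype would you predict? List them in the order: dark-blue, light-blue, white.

Total ratio parts = 4. Expected numbers out of 124:
  dark-blue: 124 × 1/4 = 31
  light-blue: 124 × 2/4 = 62
  white: 124 × 1/4 = 31

31, 62, 31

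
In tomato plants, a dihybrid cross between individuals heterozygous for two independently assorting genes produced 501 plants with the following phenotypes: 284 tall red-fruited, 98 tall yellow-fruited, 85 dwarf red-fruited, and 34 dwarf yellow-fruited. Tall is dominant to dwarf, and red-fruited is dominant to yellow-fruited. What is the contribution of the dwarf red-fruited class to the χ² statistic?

A dihybrid F₂ with independent assortment and complete dominance at both loci gives a 9:3:3:1 phenotypic ratio.
The 9:3:3:1 ratio has 16 parts, so with N = 501 the expected counts are:
  tall red-fruited: 501 × 9/16 = 281.8125
  tall yellow-fruited: 501 × 3/16 = 93.9375
  dwarf red-fruited: 501 × 3/16 = 93.9375
  dwarf yellow-fruited: 501 × 1/16 = 31.3125
Contribution of dwarf red-fruited: (85 − 93.9375)² / 93.9375 = 0.8503

0.850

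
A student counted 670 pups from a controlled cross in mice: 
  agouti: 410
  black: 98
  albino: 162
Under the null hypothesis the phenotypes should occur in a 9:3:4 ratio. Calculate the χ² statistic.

9.167

Under the 9:3:4 hypothesis (Σ ratio = 16, N = 670):
  agouti: 670 × 9/16 = 376.875
  black: 670 × 3/16 = 125.625
  albino: 670 × 4/16 = 167.5
χ² = Σ (O − E)² / E
  agouti: (410 − 376.875)² / 376.875 = 2.9115
  black: (98 − 125.625)² / 125.625 = 6.0748
  albino: (162 − 167.5)² / 167.5 = 0.1806
χ² = 2.9115 + 6.0748 + 0.1806 = 9.1669 ≈ 9.167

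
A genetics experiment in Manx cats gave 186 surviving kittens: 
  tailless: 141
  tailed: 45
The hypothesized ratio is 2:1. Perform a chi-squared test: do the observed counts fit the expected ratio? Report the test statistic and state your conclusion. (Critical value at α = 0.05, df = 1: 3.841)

The 2:1 ratio has 3 parts, so with N = 186 the expected counts are:
  tailless: 186 × 2/3 = 124
  tailed: 186 × 1/3 = 62
χ² = Σ (O − E)² / E
  tailless: (141 − 124)² / 124 = 2.3306
  tailed: (45 − 62)² / 62 = 4.6613
χ² = 2.3306 + 4.6613 = 6.9919 ≈ 6.992
Degrees of freedom = 2 − 1 = 1; critical value at α = 0.05 is 3.841.
Since 6.992 > 3.841, we reject the null hypothesis — the data do not fit the 2:1 ratio.

6.992; not consistent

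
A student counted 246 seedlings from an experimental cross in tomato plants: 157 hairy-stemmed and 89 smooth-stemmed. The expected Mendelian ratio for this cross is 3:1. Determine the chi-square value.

The 3:1 ratio has 4 parts, so with N = 246 the expected counts are:
  hairy-stemmed: 246 × 3/4 = 184.5
  smooth-stemmed: 246 × 1/4 = 61.5
χ² = Σ (O − E)² / E
  hairy-stemmed: (157 − 184.5)² / 184.5 = 4.0989
  smooth-stemmed: (89 − 61.5)² / 61.5 = 12.2967
χ² = 4.0989 + 12.2967 = 16.3956 ≈ 16.396

16.396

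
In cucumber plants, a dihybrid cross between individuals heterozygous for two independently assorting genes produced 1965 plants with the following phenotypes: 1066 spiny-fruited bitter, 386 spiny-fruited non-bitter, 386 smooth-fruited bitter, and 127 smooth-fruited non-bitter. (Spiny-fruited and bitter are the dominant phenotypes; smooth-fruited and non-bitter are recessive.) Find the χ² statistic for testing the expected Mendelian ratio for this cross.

A dihybrid F₂ with independent assortment and complete dominance at both loci gives a 9:3:3:1 phenotypic ratio.
Under the 9:3:3:1 hypothesis (Σ ratio = 16, N = 1965):
  spiny-fruited bitter: 1965 × 9/16 = 1105.3125
  spiny-fruited non-bitter: 1965 × 3/16 = 368.4375
  smooth-fruited bitter: 1965 × 3/16 = 368.4375
  smooth-fruited non-bitter: 1965 × 1/16 = 122.8125
χ² = Σ (O − E)² / E
  spiny-fruited bitter: (1066 − 1105.3125)² / 1105.3125 = 1.3982
  spiny-fruited non-bitter: (386 − 368.4375)² / 368.4375 = 0.8372
  smooth-fruited bitter: (386 − 368.4375)² / 368.4375 = 0.8372
  smooth-fruited non-bitter: (127 − 122.8125)² / 122.8125 = 0.1428
χ² = 1.3982 + 0.8372 + 0.8372 + 0.1428 = 3.2154 ≈ 3.215

3.215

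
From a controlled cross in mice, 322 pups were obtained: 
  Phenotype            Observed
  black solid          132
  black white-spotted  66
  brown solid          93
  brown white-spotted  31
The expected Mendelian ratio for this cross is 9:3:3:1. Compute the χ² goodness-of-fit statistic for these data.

37.354

Total ratio parts = 16. Expected numbers out of 322:
  black solid: 322 × 9/16 = 181.125
  black white-spotted: 322 × 3/16 = 60.375
  brown solid: 322 × 3/16 = 60.375
  brown white-spotted: 322 × 1/16 = 20.125
χ² = Σ (O − E)² / E
  black solid: (132 − 181.125)² / 181.125 = 13.3238
  black white-spotted: (66 − 60.375)² / 60.375 = 0.5241
  brown solid: (93 − 60.375)² / 60.375 = 17.6297
  brown white-spotted: (31 − 20.125)² / 20.125 = 5.8766
χ² = 13.3238 + 0.5241 + 17.6297 + 5.8766 = 37.3542 ≈ 37.354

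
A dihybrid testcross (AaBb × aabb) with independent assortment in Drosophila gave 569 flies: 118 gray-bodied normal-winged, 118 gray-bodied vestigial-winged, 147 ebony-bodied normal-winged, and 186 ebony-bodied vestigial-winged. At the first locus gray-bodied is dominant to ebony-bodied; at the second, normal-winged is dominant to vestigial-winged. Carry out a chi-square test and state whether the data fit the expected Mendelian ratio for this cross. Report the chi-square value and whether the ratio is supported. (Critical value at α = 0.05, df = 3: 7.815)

A dihybrid testcross with independent assortment gives a 1:1:1:1 ratio.
The 1:1:1:1 ratio has 4 parts, so with N = 569 the expected counts are:
  gray-bodied normal-winged: 569 × 1/4 = 142.25
  gray-bodied vestigial-winged: 569 × 1/4 = 142.25
  ebony-bodied normal-winged: 569 × 1/4 = 142.25
  ebony-bodied vestigial-winged: 569 × 1/4 = 142.25
χ² = Σ (O − E)² / E
  gray-bodied normal-winged: (118 − 142.25)² / 142.25 = 4.1340
  gray-bodied vestigial-winged: (118 − 142.25)² / 142.25 = 4.1340
  ebony-bodied normal-winged: (147 − 142.25)² / 142.25 = 0.1586
  ebony-bodied vestigial-winged: (186 − 142.25)² / 142.25 = 13.4556
χ² = 4.1340 + 4.1340 + 0.1586 + 13.4556 = 21.8822 ≈ 21.882
Degrees of freedom = 4 − 1 = 3; critical value at α = 0.05 is 7.815.
Since 21.882 > 7.815, we reject the null hypothesis — the data do not fit the 1:1:1:1 ratio.

21.882; not consistent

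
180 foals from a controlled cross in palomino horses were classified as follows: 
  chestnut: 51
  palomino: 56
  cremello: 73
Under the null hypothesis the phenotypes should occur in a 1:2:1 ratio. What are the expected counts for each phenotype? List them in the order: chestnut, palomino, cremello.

45, 90, 45

Total ratio parts = 4. Expected numbers out of 180:
  chestnut: 180 × 1/4 = 45
  palomino: 180 × 2/4 = 90
  cremello: 180 × 1/4 = 45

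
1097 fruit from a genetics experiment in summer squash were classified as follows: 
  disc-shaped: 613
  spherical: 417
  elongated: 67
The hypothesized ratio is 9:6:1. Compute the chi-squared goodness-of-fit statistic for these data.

0.139

Total ratio parts = 16. Expected numbers out of 1097:
  disc-shaped: 1097 × 9/16 = 617.0625
  spherical: 1097 × 6/16 = 411.375
  elongated: 1097 × 1/16 = 68.5625
χ² = Σ (O − E)² / E
  disc-shaped: (613 − 617.0625)² / 617.0625 = 0.0267
  spherical: (417 − 411.375)² / 411.375 = 0.0769
  elongated: (67 − 68.5625)² / 68.5625 = 0.0356
χ² = 0.0267 + 0.0769 + 0.0356 = 0.1392 ≈ 0.139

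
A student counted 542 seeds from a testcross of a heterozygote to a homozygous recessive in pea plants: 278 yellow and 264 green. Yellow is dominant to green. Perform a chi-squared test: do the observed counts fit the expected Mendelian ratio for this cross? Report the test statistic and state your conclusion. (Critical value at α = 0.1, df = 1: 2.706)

A testcross of a heterozygote (Aa × aa) gives a 1:1 phenotypic ratio.
The 1:1 ratio has 2 parts, so with N = 542 the expected counts are:
  yellow: 542 × 1/2 = 271
  green: 542 × 1/2 = 271
χ² = Σ (O − E)² / E
  yellow: (278 − 271)² / 271 = 0.1808
  green: (264 − 271)² / 271 = 0.1808
χ² = 0.1808 + 0.1808 = 0.3616 ≈ 0.362
Degrees of freedom = 2 − 1 = 1; critical value at α = 0.1 is 2.706.
Since 0.362 < 2.706, we fail to reject the null hypothesis — the data are consistent with the 1:1 ratio.

0.362; consistent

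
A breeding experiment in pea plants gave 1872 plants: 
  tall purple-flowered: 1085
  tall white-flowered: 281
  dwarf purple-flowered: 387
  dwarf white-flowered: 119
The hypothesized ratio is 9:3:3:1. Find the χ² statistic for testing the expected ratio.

Total ratio parts = 16. Expected numbers out of 1872:
  tall purple-flowered: 1872 × 9/16 = 1053
  tall white-flowered: 1872 × 3/16 = 351
  dwarf purple-flowered: 1872 × 3/16 = 351
  dwarf white-flowered: 1872 × 1/16 = 117
χ² = Σ (O − E)² / E
  tall purple-flowered: (1085 − 1053)² / 1053 = 0.9725
  tall white-flowered: (281 − 351)² / 351 = 13.9601
  dwarf purple-flowered: (387 − 351)² / 351 = 3.6923
  dwarf white-flowered: (119 − 117)² / 117 = 0.0342
χ² = 0.9725 + 13.9601 + 3.6923 + 0.0342 = 18.6591 ≈ 18.659

18.659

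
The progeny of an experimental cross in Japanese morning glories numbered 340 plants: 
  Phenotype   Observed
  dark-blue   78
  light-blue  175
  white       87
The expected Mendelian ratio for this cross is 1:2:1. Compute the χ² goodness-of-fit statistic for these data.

0.771

The 1:2:1 ratio has 4 parts, so with N = 340 the expected counts are:
  dark-blue: 340 × 1/4 = 85
  light-blue: 340 × 2/4 = 170
  white: 340 × 1/4 = 85
χ² = Σ (O − E)² / E
  dark-blue: (78 − 85)² / 85 = 0.5765
  light-blue: (175 − 170)² / 170 = 0.1471
  white: (87 − 85)² / 85 = 0.0471
χ² = 0.5765 + 0.1471 + 0.0471 = 0.7707 ≈ 0.771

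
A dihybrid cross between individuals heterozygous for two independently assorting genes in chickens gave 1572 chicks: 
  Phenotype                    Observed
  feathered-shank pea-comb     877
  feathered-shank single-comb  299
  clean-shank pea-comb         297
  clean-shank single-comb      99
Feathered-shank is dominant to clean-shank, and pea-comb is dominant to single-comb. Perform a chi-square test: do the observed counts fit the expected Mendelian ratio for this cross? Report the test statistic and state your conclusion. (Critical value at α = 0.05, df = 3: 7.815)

A dihybrid F₂ with independent assortment and complete dominance at both loci gives a 9:3:3:1 phenotypic ratio.
The 9:3:3:1 ratio has 16 parts, so with N = 1572 the expected counts are:
  feathered-shank pea-comb: 1572 × 9/16 = 884.25
  feathered-shank single-comb: 1572 × 3/16 = 294.75
  clean-shank pea-comb: 1572 × 3/16 = 294.75
  clean-shank single-comb: 1572 × 1/16 = 98.25
χ² = Σ (O − E)² / E
  feathered-shank pea-comb: (877 − 884.25)² / 884.25 = 0.0594
  feathered-shank single-comb: (299 − 294.75)² / 294.75 = 0.0613
  clean-shank pea-comb: (297 − 294.75)² / 294.75 = 0.0172
  clean-shank single-comb: (99 − 98.25)² / 98.25 = 0.0057
χ² = 0.0594 + 0.0613 + 0.0172 + 0.0057 = 0.1436 ≈ 0.144
Degrees of freedom = 4 − 1 = 3; critical value at α = 0.05 is 7.815.
Since 0.144 < 7.815, we fail to reject the null hypothesis — the data are consistent with the 9:3:3:1 ratio.

0.144; consistent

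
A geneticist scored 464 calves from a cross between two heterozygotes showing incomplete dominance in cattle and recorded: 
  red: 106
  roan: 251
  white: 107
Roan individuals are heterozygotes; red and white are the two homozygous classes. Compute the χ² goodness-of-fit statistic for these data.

With incomplete dominance, a heterozygote × heterozygote cross gives a 1:2:1 phenotypic ratio.
Expected counts for N = 464 under a 1:2:1 ratio (total parts = 4):
  red: 464 × 1/4 = 116
  roan: 464 × 2/4 = 232
  white: 464 × 1/4 = 116
χ² = Σ (O − E)² / E
  red: (106 − 116)² / 116 = 0.8621
  roan: (251 − 232)² / 232 = 1.5560
  white: (107 − 116)² / 116 = 0.6983
χ² = 0.8621 + 1.5560 + 0.6983 = 3.1164 ≈ 3.116

3.116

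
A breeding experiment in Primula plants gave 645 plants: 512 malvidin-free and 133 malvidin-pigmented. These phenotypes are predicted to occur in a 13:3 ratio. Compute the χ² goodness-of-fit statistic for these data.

The 13:3 ratio has 16 parts, so with N = 645 the expected counts are:
  malvidin-free: 645 × 13/16 = 524.0625
  malvidin-pigmented: 645 × 3/16 = 120.9375
χ² = Σ (O − E)² / E
  malvidin-free: (512 − 524.0625)² / 524.0625 = 0.2776
  malvidin-pigmented: (133 − 120.9375)² / 120.9375 = 1.2031
χ² = 0.2776 + 1.2031 = 1.4807 ≈ 1.481

1.481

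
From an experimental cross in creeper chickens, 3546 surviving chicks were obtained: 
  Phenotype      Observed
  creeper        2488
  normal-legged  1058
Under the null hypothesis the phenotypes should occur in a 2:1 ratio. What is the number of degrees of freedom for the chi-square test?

A goodness-of-fit test with 2 phenotype classes has df = 2 − 1 = 1.

1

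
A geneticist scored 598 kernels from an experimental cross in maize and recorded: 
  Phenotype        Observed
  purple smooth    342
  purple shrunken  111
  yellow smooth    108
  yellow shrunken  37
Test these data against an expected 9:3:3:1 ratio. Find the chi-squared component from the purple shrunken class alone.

0.011

Under the 9:3:3:1 hypothesis (Σ ratio = 16, N = 598):
  purple smooth: 598 × 9/16 = 336.375
  purple shrunken: 598 × 3/16 = 112.125
  yellow smooth: 598 × 3/16 = 112.125
  yellow shrunken: 598 × 1/16 = 37.375
Contribution of purple shrunken: (111 − 112.125)² / 112.125 = 0.0113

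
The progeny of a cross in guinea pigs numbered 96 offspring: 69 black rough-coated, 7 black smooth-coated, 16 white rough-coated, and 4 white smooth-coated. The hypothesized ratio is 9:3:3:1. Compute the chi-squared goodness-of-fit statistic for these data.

Expected counts for N = 96 under a 9:3:3:1 ratio (total parts = 16):
  black rough-coated: 96 × 9/16 = 54
  black smooth-coated: 96 × 3/16 = 18
  white rough-coated: 96 × 3/16 = 18
  white smooth-coated: 96 × 1/16 = 6
χ² = Σ (O − E)² / E
  black rough-coated: (69 − 54)² / 54 = 4.1667
  black smooth-coated: (7 − 18)² / 18 = 6.7222
  white rough-coated: (16 − 18)² / 18 = 0.2222
  white smooth-coated: (4 − 6)² / 6 = 0.6667
χ² = 4.1667 + 6.7222 + 0.2222 + 0.6667 = 11.7778 ≈ 11.778

11.778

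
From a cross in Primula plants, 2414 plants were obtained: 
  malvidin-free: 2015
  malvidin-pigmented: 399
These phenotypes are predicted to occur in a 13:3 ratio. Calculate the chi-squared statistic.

7.819

Under the 13:3 hypothesis (Σ ratio = 16, N = 2414):
  malvidin-free: 2414 × 13/16 = 1961.375
  malvidin-pigmented: 2414 × 3/16 = 452.625
χ² = Σ (O − E)² / E
  malvidin-free: (2015 − 1961.375)² / 1961.375 = 1.4661
  malvidin-pigmented: (399 − 452.625)² / 452.625 = 6.3533
χ² = 1.4661 + 6.3533 = 7.8194 ≈ 7.819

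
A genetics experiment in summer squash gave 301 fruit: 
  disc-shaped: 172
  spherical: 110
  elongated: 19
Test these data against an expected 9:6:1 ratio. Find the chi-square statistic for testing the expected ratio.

0.118

Total ratio parts = 16. Expected numbers out of 301:
  disc-shaped: 301 × 9/16 = 169.3125
  spherical: 301 × 6/16 = 112.875
  elongated: 301 × 1/16 = 18.8125
χ² = Σ (O − E)² / E
  disc-shaped: (172 − 169.3125)² / 169.3125 = 0.0427
  spherical: (110 − 112.875)² / 112.875 = 0.0732
  elongated: (19 − 18.8125)² / 18.8125 = 0.0019
χ² = 0.0427 + 0.0732 + 0.0019 = 0.1178 ≈ 0.118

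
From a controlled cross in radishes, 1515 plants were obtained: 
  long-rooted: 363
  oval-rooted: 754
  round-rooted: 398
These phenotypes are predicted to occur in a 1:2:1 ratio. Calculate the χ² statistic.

Under the 1:2:1 hypothesis (Σ ratio = 4, N = 1515):
  long-rooted: 1515 × 1/4 = 378.75
  oval-rooted: 1515 × 2/4 = 757.5
  round-rooted: 1515 × 1/4 = 378.75
χ² = Σ (O − E)² / E
  long-rooted: (363 − 378.75)² / 378.75 = 0.6550
  oval-rooted: (754 − 757.5)² / 757.5 = 0.0162
  round-rooted: (398 − 378.75)² / 378.75 = 0.9784
χ² = 0.6550 + 0.0162 + 0.9784 = 1.6496 ≈ 1.650

1.650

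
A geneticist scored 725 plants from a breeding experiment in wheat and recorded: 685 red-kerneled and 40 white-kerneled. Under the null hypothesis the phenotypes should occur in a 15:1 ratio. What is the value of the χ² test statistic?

Total ratio parts = 16. Expected numbers out of 725:
  red-kerneled: 725 × 15/16 = 679.6875
  white-kerneled: 725 × 1/16 = 45.3125
χ² = Σ (O − E)² / E
  red-kerneled: (685 − 679.6875)² / 679.6875 = 0.0415
  white-kerneled: (40 − 45.3125)² / 45.3125 = 0.6228
χ² = 0.0415 + 0.6228 = 0.6643 ≈ 0.664

0.664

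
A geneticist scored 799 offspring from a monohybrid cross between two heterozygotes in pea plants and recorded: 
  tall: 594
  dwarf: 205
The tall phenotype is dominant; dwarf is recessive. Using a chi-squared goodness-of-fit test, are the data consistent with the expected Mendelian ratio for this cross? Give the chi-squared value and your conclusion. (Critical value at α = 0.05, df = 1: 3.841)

For a monohybrid cross between heterozygotes with complete dominance, the expected phenotypic ratio is 3:1.
Expected counts for N = 799 under a 3:1 ratio (total parts = 4):
  tall: 799 × 3/4 = 599.25
  dwarf: 799 × 1/4 = 199.75
χ² = Σ (O − E)² / E
  tall: (594 − 599.25)² / 599.25 = 0.0460
  dwarf: (205 − 199.75)² / 199.75 = 0.1380
χ² = 0.0460 + 0.1380 = 0.184
Degrees of freedom = 2 − 1 = 1; critical value at α = 0.05 is 3.841.
Since 0.184 < 3.841, we fail to reject the null hypothesis — the data are consistent with the 3:1 ratio.

0.184; consistent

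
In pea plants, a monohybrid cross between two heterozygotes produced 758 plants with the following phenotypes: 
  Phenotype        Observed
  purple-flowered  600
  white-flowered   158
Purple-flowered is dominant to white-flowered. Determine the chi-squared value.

6.982

For a monohybrid cross between heterozygotes with complete dominance, the expected phenotypic ratio is 3:1.
Under the 3:1 hypothesis (Σ ratio = 4, N = 758):
  purple-flowered: 758 × 3/4 = 568.5
  white-flowered: 758 × 1/4 = 189.5
χ² = Σ (O − E)² / E
  purple-flowered: (600 − 568.5)² / 568.5 = 1.7454
  white-flowered: (158 − 189.5)² / 189.5 = 5.2361
χ² = 1.7454 + 5.2361 = 6.9815 ≈ 6.982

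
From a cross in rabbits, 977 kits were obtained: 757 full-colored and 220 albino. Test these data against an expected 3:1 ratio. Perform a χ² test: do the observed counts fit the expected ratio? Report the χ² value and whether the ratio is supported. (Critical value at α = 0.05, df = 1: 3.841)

Under the 3:1 hypothesis (Σ ratio = 4, N = 977):
  full-colored: 977 × 3/4 = 732.75
  albino: 977 × 1/4 = 244.25
χ² = Σ (O − E)² / E
  full-colored: (757 − 732.75)² / 732.75 = 0.8025
  albino: (220 − 244.25)² / 244.25 = 2.4076
χ² = 0.8025 + 2.4076 = 3.2101 ≈ 3.210
Degrees of freedom = 2 − 1 = 1; critical value at α = 0.05 is 3.841.
Since 3.210 < 3.841, we fail to reject the null hypothesis — the data are consistent with the 3:1 ratio.

3.210; consistent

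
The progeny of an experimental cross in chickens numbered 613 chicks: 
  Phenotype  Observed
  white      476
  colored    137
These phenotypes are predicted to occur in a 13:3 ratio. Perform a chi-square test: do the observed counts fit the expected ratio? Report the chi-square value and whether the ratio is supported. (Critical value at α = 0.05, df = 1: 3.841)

5.212; not consistent

Under the 13:3 hypothesis (Σ ratio = 16, N = 613):
  white: 613 × 13/16 = 498.0625
  colored: 613 × 3/16 = 114.9375
χ² = Σ (O − E)² / E
  white: (476 − 498.0625)² / 498.0625 = 0.9773
  colored: (137 − 114.9375)² / 114.9375 = 4.2349
χ² = 0.9773 + 4.2349 = 5.2122 ≈ 5.212
Degrees of freedom = 2 − 1 = 1; critical value at α = 0.05 is 3.841.
Since 5.212 > 3.841, we reject the null hypothesis — the data do not fit the 13:3 ratio.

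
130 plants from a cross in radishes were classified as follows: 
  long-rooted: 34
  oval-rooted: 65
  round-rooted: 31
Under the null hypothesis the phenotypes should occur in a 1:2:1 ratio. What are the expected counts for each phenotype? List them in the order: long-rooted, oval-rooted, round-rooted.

Expected counts for N = 130 under a 1:2:1 ratio (total parts = 4):
  long-rooted: 130 × 1/4 = 32.5
  oval-rooted: 130 × 2/4 = 65
  round-rooted: 130 × 1/4 = 32.5

32.5, 65, 32.5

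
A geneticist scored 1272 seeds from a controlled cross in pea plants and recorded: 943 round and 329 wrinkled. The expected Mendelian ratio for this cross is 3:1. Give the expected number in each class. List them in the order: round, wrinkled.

954, 318

Total ratio parts = 4. Expected numbers out of 1272:
  round: 1272 × 3/4 = 954
  wrinkled: 1272 × 1/4 = 318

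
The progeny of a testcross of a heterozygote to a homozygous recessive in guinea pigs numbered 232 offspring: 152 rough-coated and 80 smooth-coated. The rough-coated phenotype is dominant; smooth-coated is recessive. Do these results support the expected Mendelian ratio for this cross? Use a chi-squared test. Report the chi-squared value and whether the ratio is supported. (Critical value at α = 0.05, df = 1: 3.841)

A testcross of a heterozygote (Aa × aa) gives a 1:1 phenotypic ratio.
Under the 1:1 hypothesis (Σ ratio = 2, N = 232):
  rough-coated: 232 × 1/2 = 116
  smooth-coated: 232 × 1/2 = 116
χ² = Σ (O − E)² / E
  rough-coated: (152 − 116)² / 116 = 11.1724
  smooth-coated: (80 − 116)² / 116 = 11.1724
χ² = 11.1724 + 11.1724 = 22.3448 ≈ 22.345
Degrees of freedom = 2 − 1 = 1; critical value at α = 0.05 is 3.841.
Since 22.345 > 3.841, we reject the null hypothesis — the data do not fit the 1:1 ratio.

22.345; not consistent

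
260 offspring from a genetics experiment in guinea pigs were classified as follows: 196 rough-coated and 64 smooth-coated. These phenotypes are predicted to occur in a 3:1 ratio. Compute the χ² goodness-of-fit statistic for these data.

Total ratio parts = 4. Expected numbers out of 260:
  rough-coated: 260 × 3/4 = 195
  smooth-coated: 260 × 1/4 = 65
χ² = Σ (O − E)² / E
  rough-coated: (196 − 195)² / 195 = 0.0051
  smooth-coated: (64 − 65)² / 65 = 0.0154
χ² = 0.0051 + 0.0154 = 0.0205 ≈ 0.021

0.021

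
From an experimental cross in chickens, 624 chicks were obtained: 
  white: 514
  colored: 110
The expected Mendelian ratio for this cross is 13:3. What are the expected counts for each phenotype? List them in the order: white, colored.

The 13:3 ratio has 16 parts, so with N = 624 the expected counts are:
  white: 624 × 13/16 = 507
  colored: 624 × 3/16 = 117

507, 117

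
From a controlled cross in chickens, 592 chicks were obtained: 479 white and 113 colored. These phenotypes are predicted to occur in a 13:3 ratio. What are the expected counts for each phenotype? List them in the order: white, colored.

Expected counts for N = 592 under a 13:3 ratio (total parts = 16):
  white: 592 × 13/16 = 481
  colored: 592 × 3/16 = 111

481, 111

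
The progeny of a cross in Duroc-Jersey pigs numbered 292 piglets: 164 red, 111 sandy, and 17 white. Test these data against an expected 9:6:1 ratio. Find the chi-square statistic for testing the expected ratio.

0.107

Under the 9:6:1 hypothesis (Σ ratio = 16, N = 292):
  red: 292 × 9/16 = 164.25
  sandy: 292 × 6/16 = 109.5
  white: 292 × 1/16 = 18.25
χ² = Σ (O − E)² / E
  red: (164 − 164.25)² / 164.25 = 0.0004
  sandy: (111 − 109.5)² / 109.5 = 0.0205
  white: (17 − 18.25)² / 18.25 = 0.0856
χ² = 0.0004 + 0.0205 + 0.0856 = 0.1065 ≈ 0.107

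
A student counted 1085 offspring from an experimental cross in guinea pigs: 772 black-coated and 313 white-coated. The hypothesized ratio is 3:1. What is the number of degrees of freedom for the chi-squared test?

1

A goodness-of-fit test with 2 phenotype classes has df = 2 − 1 = 1.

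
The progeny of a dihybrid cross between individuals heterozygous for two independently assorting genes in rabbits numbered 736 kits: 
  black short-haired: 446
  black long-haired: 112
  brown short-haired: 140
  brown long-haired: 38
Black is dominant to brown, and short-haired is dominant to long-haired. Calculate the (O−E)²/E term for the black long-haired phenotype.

4.899

A dihybrid F₂ with independent assortment and complete dominance at both loci gives a 9:3:3:1 phenotypic ratio.
Expected counts for N = 736 under a 9:3:3:1 ratio (total parts = 16):
  black short-haired: 736 × 9/16 = 414
  black long-haired: 736 × 3/16 = 138
  brown short-haired: 736 × 3/16 = 138
  brown long-haired: 736 × 1/16 = 46
Contribution of black long-haired: (112 − 138)² / 138 = 4.8986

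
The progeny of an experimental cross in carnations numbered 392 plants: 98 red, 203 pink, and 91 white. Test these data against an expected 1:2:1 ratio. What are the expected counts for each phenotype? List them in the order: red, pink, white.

Under the 1:2:1 hypothesis (Σ ratio = 4, N = 392):
  red: 392 × 1/4 = 98
  pink: 392 × 2/4 = 196
  white: 392 × 1/4 = 98

98, 196, 98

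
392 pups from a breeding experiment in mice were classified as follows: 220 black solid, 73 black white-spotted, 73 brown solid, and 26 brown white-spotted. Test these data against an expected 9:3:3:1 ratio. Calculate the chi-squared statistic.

0.100

The 9:3:3:1 ratio has 16 parts, so with N = 392 the expected counts are:
  black solid: 392 × 9/16 = 220.5
  black white-spotted: 392 × 3/16 = 73.5
  brown solid: 392 × 3/16 = 73.5
  brown white-spotted: 392 × 1/16 = 24.5
χ² = Σ (O − E)² / E
  black solid: (220 − 220.5)² / 220.5 = 0.0011
  black white-spotted: (73 − 73.5)² / 73.5 = 0.0034
  brown solid: (73 − 73.5)² / 73.5 = 0.0034
  brown white-spotted: (26 − 24.5)² / 24.5 = 0.0918
χ² = 0.0011 + 0.0034 + 0.0034 + 0.0918 = 0.0997 ≈ 0.100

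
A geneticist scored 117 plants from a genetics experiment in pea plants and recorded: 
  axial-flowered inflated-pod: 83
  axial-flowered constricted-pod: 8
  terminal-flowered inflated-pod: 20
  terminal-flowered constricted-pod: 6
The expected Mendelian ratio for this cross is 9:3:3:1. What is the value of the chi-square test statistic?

Total ratio parts = 16. Expected numbers out of 117:
  axial-flowered inflated-pod: 117 × 9/16 = 65.8125
  axial-flowered constricted-pod: 117 × 3/16 = 21.9375
  terminal-flowered inflated-pod: 117 × 3/16 = 21.9375
  terminal-flowered constricted-pod: 117 × 1/16 = 7.3125
χ² = Σ (O − E)² / E
  axial-flowered inflated-pod: (83 − 65.8125)² / 65.8125 = 4.4887
  axial-flowered constricted-pod: (8 − 21.9375)² / 21.9375 = 8.8549
  terminal-flowered inflated-pod: (20 − 21.9375)² / 21.9375 = 0.1711
  terminal-flowered constricted-pod: (6 − 7.3125)² / 7.3125 = 0.2356
χ² = 4.4887 + 8.8549 + 0.1711 + 0.2356 = 13.7503 ≈ 13.750

13.750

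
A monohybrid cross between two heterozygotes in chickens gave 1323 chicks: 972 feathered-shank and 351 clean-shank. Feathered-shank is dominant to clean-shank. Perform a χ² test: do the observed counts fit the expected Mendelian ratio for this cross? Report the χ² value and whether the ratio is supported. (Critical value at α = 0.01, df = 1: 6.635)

For a monohybrid cross between heterozygotes with complete dominance, the expected phenotypic ratio is 3:1.
Under the 3:1 hypothesis (Σ ratio = 4, N = 1323):
  feathered-shank: 1323 × 3/4 = 992.25
  clean-shank: 1323 × 1/4 = 330.75
χ² = Σ (O − E)² / E
  feathered-shank: (972 − 992.25)² / 992.25 = 0.4133
  clean-shank: (351 − 330.75)² / 330.75 = 1.2398
χ² = 0.4133 + 1.2398 = 1.6531 ≈ 1.653
Degrees of freedom = 2 − 1 = 1; critical value at α = 0.01 is 6.635.
Since 1.653 < 6.635, we fail to reject the null hypothesis — the data are consistent with the 3:1 ratio.

1.653; consistent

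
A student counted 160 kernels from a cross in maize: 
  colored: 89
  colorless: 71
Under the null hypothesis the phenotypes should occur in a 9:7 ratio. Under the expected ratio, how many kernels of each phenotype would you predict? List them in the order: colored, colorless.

Total ratio parts = 16. Expected numbers out of 160:
  colored: 160 × 9/16 = 90
  colorless: 160 × 7/16 = 70

90, 70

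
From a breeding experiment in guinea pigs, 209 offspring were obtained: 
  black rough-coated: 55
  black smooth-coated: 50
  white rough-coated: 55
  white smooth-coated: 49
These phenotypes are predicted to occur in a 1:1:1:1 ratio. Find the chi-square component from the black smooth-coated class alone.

0.097

Under the 1:1:1:1 hypothesis (Σ ratio = 4, N = 209):
  black rough-coated: 209 × 1/4 = 52.25
  black smooth-coated: 209 × 1/4 = 52.25
  white rough-coated: 209 × 1/4 = 52.25
  white smooth-coated: 209 × 1/4 = 52.25
Contribution of black smooth-coated: (50 − 52.25)² / 52.25 = 0.0969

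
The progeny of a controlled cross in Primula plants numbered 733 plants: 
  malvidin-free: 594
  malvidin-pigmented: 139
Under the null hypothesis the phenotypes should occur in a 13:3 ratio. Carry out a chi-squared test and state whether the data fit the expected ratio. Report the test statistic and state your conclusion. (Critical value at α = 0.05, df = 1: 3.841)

The 13:3 ratio has 16 parts, so with N = 733 the expected counts are:
  malvidin-free: 733 × 13/16 = 595.5625
  malvidin-pigmented: 733 × 3/16 = 137.4375
χ² = Σ (O − E)² / E
  malvidin-free: (594 − 595.5625)² / 595.5625 = 0.0041
  malvidin-pigmented: (139 − 137.4375)² / 137.4375 = 0.0178
χ² = 0.0041 + 0.0178 = 0.0219 ≈ 0.022
Degrees of freedom = 2 − 1 = 1; critical value at α = 0.05 is 3.841.
Since 0.022 < 3.841, we fail to reject the null hypothesis — the data are consistent with the 13:3 ratio.

0.022; consistent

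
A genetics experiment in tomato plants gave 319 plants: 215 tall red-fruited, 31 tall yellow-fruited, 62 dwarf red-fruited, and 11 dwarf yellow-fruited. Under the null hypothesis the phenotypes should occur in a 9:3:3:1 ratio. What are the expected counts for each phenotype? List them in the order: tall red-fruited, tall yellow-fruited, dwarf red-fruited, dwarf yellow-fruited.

179.4375, 59.8125, 59.8125, 19.9375

Expected counts for N = 319 under a 9:3:3:1 ratio (total parts = 16):
  tall red-fruited: 319 × 9/16 = 179.4375
  tall yellow-fruited: 319 × 3/16 = 59.8125
  dwarf red-fruited: 319 × 3/16 = 59.8125
  dwarf yellow-fruited: 319 × 1/16 = 19.9375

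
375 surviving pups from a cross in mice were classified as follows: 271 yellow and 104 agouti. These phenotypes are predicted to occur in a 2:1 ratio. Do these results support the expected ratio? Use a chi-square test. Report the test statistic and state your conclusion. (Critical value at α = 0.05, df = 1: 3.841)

Total ratio parts = 3. Expected numbers out of 375:
  yellow: 375 × 2/3 = 250
  agouti: 375 × 1/3 = 125
χ² = Σ (O − E)² / E
  yellow: (271 − 250)² / 250 = 1.7640
  agouti: (104 − 125)² / 125 = 3.5280
χ² = 1.7640 + 3.5280 = 5.292
Degrees of freedom = 2 − 1 = 1; critical value at α = 0.05 is 3.841.
Since 5.292 > 3.841, we reject the null hypothesis — the data do not fit the 2:1 ratio.

5.292; not consistent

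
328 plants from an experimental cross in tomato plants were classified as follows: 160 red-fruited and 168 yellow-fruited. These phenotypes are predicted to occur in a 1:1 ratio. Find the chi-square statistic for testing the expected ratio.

Under the 1:1 hypothesis (Σ ratio = 2, N = 328):
  red-fruited: 328 × 1/2 = 164
  yellow-fruited: 328 × 1/2 = 164
χ² = Σ (O − E)² / E
  red-fruited: (160 − 164)² / 164 = 0.0976
  yellow-fruited: (168 − 164)² / 164 = 0.0976
χ² = 0.0976 + 0.0976 = 0.1952 ≈ 0.195

0.195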